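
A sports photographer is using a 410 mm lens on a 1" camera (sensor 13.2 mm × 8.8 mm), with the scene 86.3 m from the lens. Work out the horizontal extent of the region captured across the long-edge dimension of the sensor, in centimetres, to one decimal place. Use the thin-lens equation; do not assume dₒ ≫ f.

276.5 cm

dₒ: 86.3 m = 86300 mm.
Similar triangles through the lens centre give W/dₒ = w/dᵢ; with 1/f = 1/dₒ + 1/dᵢ this gives W = w·(dₒ − f)/f.
W = 13.2 mm × (86300 − 410) / 410 = 13.2 × 209.4878 ≈ 2765.239 mm = 276.524 cm.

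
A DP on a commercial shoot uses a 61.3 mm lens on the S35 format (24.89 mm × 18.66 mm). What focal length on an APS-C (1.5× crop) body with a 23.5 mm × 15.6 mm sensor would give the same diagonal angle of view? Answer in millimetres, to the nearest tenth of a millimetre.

55.6 mm

Sensor diagonal = √(24.89² + 18.66²) = √967.7077 ≈ 31.1080 mm.
Sensor diagonal = √(23.5² + 15.6²) = √795.6100 ≈ 28.2066 mm.
Equal angle of view means equal diagonal/f ratio, so f₂ = f₁ · (diagonal₂/diagonal₁) = 61.3 × 28.2066/31.1080.
f₂ = 61.3 × 0.90673 ≈ 55.583 mm.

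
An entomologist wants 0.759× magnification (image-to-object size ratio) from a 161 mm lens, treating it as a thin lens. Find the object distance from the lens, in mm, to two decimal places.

With m = dᵢ/dₒ and 1/f = 1/dₒ + 1/dᵢ, substituting dᵢ = m·dₒ gives 1/f = (1 + 1/m)/dₒ, hence dₒ = f·(1 + 1/m).
dₒ = 161 × (1 + 1/0.759) = 161 × 2.31752 ≈ 373.121 mm.

373.12 mm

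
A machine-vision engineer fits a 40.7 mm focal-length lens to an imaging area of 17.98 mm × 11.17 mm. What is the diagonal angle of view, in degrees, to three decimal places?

29.153°

Sensor diagonal = √(17.98² + 11.17²) = √448.0493 ≈ 21.1672 mm.
Angle of view α = 2·arctan(d/2f) with d = 21.1672 mm and f = 40.7 mm.
d/2f = 0.26004; arctan(0.26004) ≈ 14.5763°, so α ≈ 29.1526°.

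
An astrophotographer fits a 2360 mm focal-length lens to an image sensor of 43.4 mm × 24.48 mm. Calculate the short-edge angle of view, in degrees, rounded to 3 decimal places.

0.594°

Angle of view α = 2·arctan(h/2f) with h = 24.48 mm and f = 2360 mm.
h/2f = 0.00519; arctan(0.00519) ≈ 0.2972°, so α ≈ 0.5943°.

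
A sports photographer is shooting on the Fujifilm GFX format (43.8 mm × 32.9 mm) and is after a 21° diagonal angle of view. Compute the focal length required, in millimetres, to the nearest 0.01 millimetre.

Sensor diagonal = √(43.8² + 32.9²) = √3000.8500 ≈ 54.7800 mm.
From α = 2·arctan(d/2f) we get f = d / (2·tan(α/2)).
With d = 54.7800 mm and α/2 = 10.5°, tan(α/2) ≈ 0.18534, so f ≈ 54.7800 / 0.37068 ≈ 147.7833 mm.

147.78 mm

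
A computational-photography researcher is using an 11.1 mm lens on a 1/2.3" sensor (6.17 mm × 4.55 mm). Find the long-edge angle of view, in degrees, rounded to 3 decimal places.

Angle of view α = 2·arctan(w/2f) with w = 6.17 mm and f = 11.1 mm.
w/2f = 0.27793; arctan(0.27793) ≈ 15.5321°, so α ≈ 31.0642°.

31.064°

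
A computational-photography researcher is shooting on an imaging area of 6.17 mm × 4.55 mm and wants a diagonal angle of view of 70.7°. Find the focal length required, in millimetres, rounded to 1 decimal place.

5.4 mm

Sensor diagonal = √(6.17² + 4.55²) = √58.7714 ≈ 7.6663 mm.
From α = 2·arctan(d/2f) we get f = d / (2·tan(α/2)).
With d = 7.6663 mm and α/2 = 35.35°, tan(α/2) ≈ 0.70935, so f ≈ 7.6663 / 1.41870 ≈ 5.4037 mm.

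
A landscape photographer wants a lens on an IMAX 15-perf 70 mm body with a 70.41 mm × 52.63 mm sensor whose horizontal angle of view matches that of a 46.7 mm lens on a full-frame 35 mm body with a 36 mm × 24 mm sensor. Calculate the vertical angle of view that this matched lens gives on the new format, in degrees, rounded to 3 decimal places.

Equal horizontal AOV ⇒ f₂ = f₁ · 70.41/36 = 46.7 × 1.95583 ≈ 91.3374 mm.
Vertical AOV on the new format = 2·arctan(52.63 / (2 × 91.3374)) = 2·arctan(0.28811) ≈ 32.1442°.

32.144°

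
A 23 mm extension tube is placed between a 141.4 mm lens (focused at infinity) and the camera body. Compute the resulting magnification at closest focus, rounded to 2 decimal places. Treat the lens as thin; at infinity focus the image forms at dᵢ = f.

0.16×

The tube moves the image plane from f to f + e, so dᵢ = 141.4 + 23 = 164.4 mm. Focus is achieved when 1/f = 1/dₒ + 1/dᵢ, giving dₒ = 1/(1/f − 1/(f+e)).
Magnification m = dᵢ/dₒ = (f+e)·(1/f − 1/(f+e)) = e/f = 23/141.4 ≈ 0.1627.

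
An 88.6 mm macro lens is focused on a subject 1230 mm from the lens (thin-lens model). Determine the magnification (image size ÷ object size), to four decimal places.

Thin lens: 1/f = 1/dₒ + 1/dᵢ → 1/dᵢ = 1/88.6 − 1/1230 = 0.0104737 mm⁻¹, so dᵢ ≈ 95.4775 mm.
Magnification m = dᵢ/dₒ = 95.4775/1230 ≈ 0.07762.

0.0776×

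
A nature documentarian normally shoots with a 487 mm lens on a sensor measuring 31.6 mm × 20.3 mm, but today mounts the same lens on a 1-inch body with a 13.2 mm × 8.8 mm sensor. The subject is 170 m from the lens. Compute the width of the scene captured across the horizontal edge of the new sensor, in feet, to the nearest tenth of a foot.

15.1 ft

The focal length stays 487 mm; the relevant sensor dimension is now w = 13.2 mm. Object distance dₒ = 170 m = 170000 mm.
Thin-lens field width W = w·(dₒ − f)/f = 13.2 × (170000 − 487)/487 ≈ 4594.603 mm = 4594.603/304.8 ft = 15.0742 ft.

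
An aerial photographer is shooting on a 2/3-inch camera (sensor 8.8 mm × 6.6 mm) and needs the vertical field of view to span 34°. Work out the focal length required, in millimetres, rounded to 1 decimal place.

From α = 2·arctan(h/2f) we get f = h / (2·tan(α/2)).
With h = 6.6 mm and α/2 = 17°, tan(α/2) ≈ 0.30573, so f ≈ 6.6 / 0.61146 ≈ 10.7938 mm.

10.8 mm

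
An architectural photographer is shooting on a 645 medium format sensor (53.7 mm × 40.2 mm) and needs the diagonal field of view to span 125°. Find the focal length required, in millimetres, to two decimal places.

Sensor diagonal = √(53.7² + 40.2²) = √4499.7300 ≈ 67.0800 mm.
From α = 2·arctan(d/2f) we get f = d / (2·tan(α/2)).
With d = 67.0800 mm and α/2 = 62.5°, tan(α/2) ≈ 1.92098, so f ≈ 67.0800 / 3.84196 ≈ 17.4598 mm.

17.46 mm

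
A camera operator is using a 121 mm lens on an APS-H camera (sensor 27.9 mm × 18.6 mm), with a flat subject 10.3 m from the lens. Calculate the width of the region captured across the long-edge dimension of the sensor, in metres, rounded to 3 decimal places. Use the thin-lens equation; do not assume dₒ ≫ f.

2.347 m

dₒ: 10.3 m = 10300 mm.
Similar triangles through the lens centre give W/dₒ = w/dᵢ; with 1/f = 1/dₒ + 1/dᵢ this gives W = w·(dₒ − f)/f.
W = 27.9 mm × (10300 − 121) / 121 = 27.9 × 84.1240 ≈ 2347.059 mm = 2.34706 m.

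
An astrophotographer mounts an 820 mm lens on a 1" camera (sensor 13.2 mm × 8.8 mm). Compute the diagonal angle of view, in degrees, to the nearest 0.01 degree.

Sensor diagonal = √(13.2² + 8.8²) = √251.6800 ≈ 15.8644 mm.
Angle of view α = 2·arctan(d/2f) with d = 15.8644 mm and f = 820 mm.
d/2f = 0.00967; arctan(0.00967) ≈ 0.5542°, so α ≈ 1.1085°.

1.11°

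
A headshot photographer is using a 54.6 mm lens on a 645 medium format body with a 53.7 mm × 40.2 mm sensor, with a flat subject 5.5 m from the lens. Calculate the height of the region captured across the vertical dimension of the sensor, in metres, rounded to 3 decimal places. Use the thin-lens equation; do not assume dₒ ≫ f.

dₒ: 5.5 m = 5500 mm.
Similar triangles through the lens centre give W/dₒ = h/dᵢ; with 1/f = 1/dₒ + 1/dᵢ this gives W = h·(dₒ − f)/f.
W = 40.2 mm × (5500 − 54.6) / 54.6 = 40.2 × 99.7326 ≈ 4009.251 mm = 4.00925 m.

4.009 m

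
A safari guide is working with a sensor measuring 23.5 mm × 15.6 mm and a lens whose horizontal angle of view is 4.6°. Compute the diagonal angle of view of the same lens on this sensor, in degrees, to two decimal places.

5.52°

From the horizontal AOV: f = 23.5 / (2·tan(2.3°)) = 23.5 / 0.08033 ≈ 292.5495 mm.
Sensor diagonal = √(23.5² + 15.6²) = √795.6100 ≈ 28.2066 mm.
Diagonal AOV = 2·arctan(28.2066 / (2 × 292.5495)) = 2·arctan(0.04821) ≈ 5.5200°.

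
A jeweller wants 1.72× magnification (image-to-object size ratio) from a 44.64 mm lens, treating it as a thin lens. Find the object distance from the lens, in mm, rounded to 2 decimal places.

With m = dᵢ/dₒ and 1/f = 1/dₒ + 1/dᵢ, substituting dᵢ = m·dₒ gives 1/f = (1 + 1/m)/dₒ, hence dₒ = f·(1 + 1/m).
dₒ = 44.64 × (1 + 1/1.72) = 44.64 × 1.58140 ≈ 70.593 mm.

70.59 mm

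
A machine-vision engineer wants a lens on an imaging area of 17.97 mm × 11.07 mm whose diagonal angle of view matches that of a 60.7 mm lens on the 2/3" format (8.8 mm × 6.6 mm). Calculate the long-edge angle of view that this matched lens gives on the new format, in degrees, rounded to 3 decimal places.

Sensor diagonal = √(8.8² + 6.6²) = √121.0000 ≈ 11.0000 mm.
Sensor diagonal = √(17.97² + 11.07²) = √445.4658 ≈ 21.1061 mm.
Equal diagonal AOV ⇒ f₂ = f₁ · 21.1061/11.0000 = 60.7 × 1.91873 ≈ 116.4671 mm.
Long-edge AOV on the new format = 2·arctan(17.97 / (2 × 116.4671)) = 2·arctan(0.07715) ≈ 8.8228°.

8.823°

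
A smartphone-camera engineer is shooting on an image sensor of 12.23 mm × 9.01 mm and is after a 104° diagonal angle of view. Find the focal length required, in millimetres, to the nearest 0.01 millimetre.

Sensor diagonal = √(12.23² + 9.01²) = √230.7530 ≈ 15.1906 mm.
From α = 2·arctan(d/2f) we get f = d / (2·tan(α/2)).
With d = 15.1906 mm and α/2 = 52°, tan(α/2) ≈ 1.27994, so f ≈ 15.1906 / 2.55988 ≈ 5.9341 mm.

5.93 mm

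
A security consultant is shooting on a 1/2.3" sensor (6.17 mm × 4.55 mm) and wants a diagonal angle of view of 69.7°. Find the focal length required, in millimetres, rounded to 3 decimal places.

Sensor diagonal = √(6.17² + 4.55²) = √58.7714 ≈ 7.6663 mm.
From α = 2·arctan(d/2f) we get f = d / (2·tan(α/2)).
With d = 7.6663 mm and α/2 = 34.85°, tan(α/2) ≈ 0.69631, so f ≈ 7.6663 / 1.39263 ≈ 5.5049 mm.

5.505 mm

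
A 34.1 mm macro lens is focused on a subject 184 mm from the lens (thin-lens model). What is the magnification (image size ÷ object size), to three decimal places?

Thin lens: 1/f = 1/dₒ + 1/dᵢ → 1/dᵢ = 1/34.1 − 1/184 = 0.0238907 mm⁻¹, so dᵢ ≈ 41.8572 mm.
Magnification m = dᵢ/dₒ = 41.8572/184 ≈ 0.22748.

0.227×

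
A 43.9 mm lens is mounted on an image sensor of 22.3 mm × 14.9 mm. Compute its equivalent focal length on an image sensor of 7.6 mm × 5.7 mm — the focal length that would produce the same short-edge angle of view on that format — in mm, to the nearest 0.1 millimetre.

Equal angle of view means equal height/f ratio, so f₂ = f₁ · (height₂/height₁) = 43.9 × 5.7/14.9.
f₂ = 43.9 × 0.38255 ≈ 16.794 mm.

16.8 mm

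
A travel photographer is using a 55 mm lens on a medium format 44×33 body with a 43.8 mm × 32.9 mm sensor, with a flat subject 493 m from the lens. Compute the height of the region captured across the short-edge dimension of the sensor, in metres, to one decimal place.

294.9 m

dₒ: 493 m = 493000 mm.
Similar triangles through the lens centre give W/dₒ = h/dᵢ; with 1/f = 1/dₒ + 1/dᵢ this gives W = h·(dₒ − f)/f.
W = 32.9 mm × (493000 − 55) / 55 = 32.9 × 8962.6364 ≈ 294870.736 mm = 294.871 m.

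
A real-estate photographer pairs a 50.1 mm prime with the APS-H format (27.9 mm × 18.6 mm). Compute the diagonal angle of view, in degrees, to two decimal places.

Sensor diagonal = √(27.9² + 18.6²) = √1124.3700 ≈ 33.5316 mm.
Angle of view α = 2·arctan(d/2f) with d = 33.5316 mm and f = 50.1 mm.
d/2f = 0.33465; arctan(0.33465) ≈ 18.5027°, so α ≈ 37.0053°.

37.01°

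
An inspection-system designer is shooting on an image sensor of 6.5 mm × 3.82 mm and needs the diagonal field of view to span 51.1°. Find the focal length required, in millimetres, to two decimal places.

Sensor diagonal = √(6.5² + 3.82²) = √56.8424 ≈ 7.5394 mm.
From α = 2·arctan(d/2f) we get f = d / (2·tan(α/2)).
With d = 7.5394 mm and α/2 = 25.55°, tan(α/2) ≈ 0.47805, so f ≈ 7.5394 / 0.95609 ≈ 7.8856 mm.

7.89 mm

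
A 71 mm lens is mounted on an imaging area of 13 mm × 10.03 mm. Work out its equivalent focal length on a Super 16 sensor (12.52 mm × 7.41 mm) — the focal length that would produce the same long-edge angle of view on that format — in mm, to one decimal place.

68.4 mm

Equal angle of view means equal width/f ratio, so f₂ = f₁ · (width₂/width₁) = 71 × 12.52/13.
f₂ = 71 × 0.96308 ≈ 68.378 mm.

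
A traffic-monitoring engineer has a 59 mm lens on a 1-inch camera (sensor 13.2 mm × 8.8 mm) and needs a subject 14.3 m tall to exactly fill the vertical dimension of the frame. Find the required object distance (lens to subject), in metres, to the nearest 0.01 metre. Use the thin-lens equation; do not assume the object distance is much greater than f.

W: 14.3 m = 14300 mm.
Magnification m = h/W = dᵢ/dₒ; combined with 1/f = 1/dₒ + 1/dᵢ this gives dₒ = f·(1 + W/h).
dₒ = 59 mm × (1 + 14300/8.8) = 59 × 1626.0000 ≈ 95934.000 mm = 95.934 m.

95.93 m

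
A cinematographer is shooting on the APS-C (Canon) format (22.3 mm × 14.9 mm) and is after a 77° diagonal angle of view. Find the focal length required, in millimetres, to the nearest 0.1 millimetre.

Sensor diagonal = √(22.3² + 14.9²) = √719.3000 ≈ 26.8198 mm.
From α = 2·arctan(d/2f) we get f = d / (2·tan(α/2)).
With d = 26.8198 mm and α/2 = 38.5°, tan(α/2) ≈ 0.79544, so f ≈ 26.8198 / 1.59087 ≈ 16.8585 mm.

16.9 mm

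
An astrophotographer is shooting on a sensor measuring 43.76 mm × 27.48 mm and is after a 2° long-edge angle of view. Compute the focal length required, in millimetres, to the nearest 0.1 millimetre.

From α = 2·arctan(w/2f) we get f = w / (2·tan(α/2)).
With w = 43.76 mm and α/2 = 1°, tan(α/2) ≈ 0.01746, so f ≈ 43.76 / 0.03491 ≈ 1253.5044 mm.

1253.5 mm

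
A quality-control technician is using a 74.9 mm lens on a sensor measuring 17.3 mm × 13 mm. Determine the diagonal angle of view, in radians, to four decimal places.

0.2869 rad

Sensor diagonal = √(17.3² + 13²) = √468.2900 ≈ 21.6400 mm.
Angle of view α = 2·arctan(d/2f) with d = 21.6400 mm and f = 74.9 mm.
d/2f = 0.14446; arctan(0.14446) ≈ 0.1435 rad, so α ≈ 0.2869 rad.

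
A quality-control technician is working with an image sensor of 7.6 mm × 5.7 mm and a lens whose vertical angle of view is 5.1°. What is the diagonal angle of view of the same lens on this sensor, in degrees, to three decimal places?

8.490°

From the vertical AOV: f = 5.7 / (2·tan(2.55°)) = 5.7 / 0.08907 ≈ 63.9942 mm.
Sensor diagonal = √(7.6² + 5.7²) = √90.2500 ≈ 9.5000 mm.
Diagonal AOV = 2·arctan(9.5000 / (2 × 63.9942)) = 2·arctan(0.07423) ≈ 8.4900°.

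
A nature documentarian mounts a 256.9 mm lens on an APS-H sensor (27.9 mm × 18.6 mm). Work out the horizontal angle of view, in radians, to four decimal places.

0.1085 rad

Angle of view α = 2·arctan(w/2f) with w = 27.9 mm and f = 256.9 mm.
w/2f = 0.05430; arctan(0.05430) ≈ 0.0542 rad, so α ≈ 0.1085 rad.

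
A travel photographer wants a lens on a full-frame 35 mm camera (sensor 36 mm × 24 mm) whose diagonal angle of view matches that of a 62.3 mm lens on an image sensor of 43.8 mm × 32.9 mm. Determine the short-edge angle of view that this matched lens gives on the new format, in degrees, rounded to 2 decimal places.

Sensor diagonal = √(43.8² + 32.9²) = √3000.8500 ≈ 54.7800 mm.
Sensor diagonal = √(36² + 24²) = √1872.0000 ≈ 43.2666 mm.
Equal diagonal AOV ⇒ f₂ = f₁ · 43.2666/54.7800 = 62.3 × 0.78982 ≈ 49.2061 mm.
Short-edge AOV on the new format = 2·arctan(24 / (2 × 49.2061)) = 2·arctan(0.24387) ≈ 27.4107°.

27.41°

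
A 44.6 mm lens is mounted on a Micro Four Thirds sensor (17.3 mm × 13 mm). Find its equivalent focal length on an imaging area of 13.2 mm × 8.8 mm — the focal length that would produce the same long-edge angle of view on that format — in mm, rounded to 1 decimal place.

Equal angle of view means equal width/f ratio, so f₂ = f₁ · (width₂/width₁) = 44.6 × 13.2/17.3.
f₂ = 44.6 × 0.76301 ≈ 34.030 mm.

34.0 mm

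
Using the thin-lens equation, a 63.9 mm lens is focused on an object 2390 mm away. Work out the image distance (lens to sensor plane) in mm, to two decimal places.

1/dᵢ = 1/f − 1/dₒ = 1/63.9 − 1/2390 = 0.0152310 mm⁻¹.
dᵢ = 1/0.0152310 ≈ 65.6554 mm.

65.66 mm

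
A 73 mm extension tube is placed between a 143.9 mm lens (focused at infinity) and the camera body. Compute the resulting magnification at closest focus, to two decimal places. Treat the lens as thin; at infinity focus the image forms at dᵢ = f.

The tube moves the image plane from f to f + e, so dᵢ = 143.9 + 73 = 216.9 mm. Focus is achieved when 1/f = 1/dₒ + 1/dᵢ, giving dₒ = 1/(1/f − 1/(f+e)).
Magnification m = dᵢ/dₒ = (f+e)·(1/f − 1/(f+e)) = e/f = 73/143.9 ≈ 0.5073.

0.51×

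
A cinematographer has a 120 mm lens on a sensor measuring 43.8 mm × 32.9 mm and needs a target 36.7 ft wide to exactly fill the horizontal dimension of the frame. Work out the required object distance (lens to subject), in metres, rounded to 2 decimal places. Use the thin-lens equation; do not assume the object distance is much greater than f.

30.77 m

W: 36.7 ft × 304.8 mm/ft = 11186.16 mm.
Magnification m = w/W = dᵢ/dₒ; combined with 1/f = 1/dₒ + 1/dᵢ this gives dₒ = f·(1 + W/w).
dₒ = 120 mm × (1 + 11186.2/43.8) = 120 × 256.3918 ≈ 30767.013 mm = 30.767 m.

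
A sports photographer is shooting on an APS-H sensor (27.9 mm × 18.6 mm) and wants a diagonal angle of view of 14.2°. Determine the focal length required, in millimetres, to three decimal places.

134.604 mm

Sensor diagonal = √(27.9² + 18.6²) = √1124.3700 ≈ 33.5316 mm.
From α = 2·arctan(d/2f) we get f = d / (2·tan(α/2)).
With d = 33.5316 mm and α/2 = 7.1°, tan(α/2) ≈ 0.12456, so f ≈ 33.5316 / 0.24911 ≈ 134.6040 mm.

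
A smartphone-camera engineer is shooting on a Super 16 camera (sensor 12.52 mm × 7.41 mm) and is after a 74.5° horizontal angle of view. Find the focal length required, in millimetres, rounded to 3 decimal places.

8.232 mm

From α = 2·arctan(w/2f) we get f = w / (2·tan(α/2)).
With w = 12.52 mm and α/2 = 37.25°, tan(α/2) ≈ 0.76042, so f ≈ 12.52 / 1.52084 ≈ 8.2323 mm.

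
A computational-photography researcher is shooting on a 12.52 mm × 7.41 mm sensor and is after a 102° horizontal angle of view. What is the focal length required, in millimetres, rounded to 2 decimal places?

From α = 2·arctan(w/2f) we get f = w / (2·tan(α/2)).
With w = 12.52 mm and α/2 = 51°, tan(α/2) ≈ 1.23490, so f ≈ 12.52 / 2.46979 ≈ 5.0692 mm.

5.07 mm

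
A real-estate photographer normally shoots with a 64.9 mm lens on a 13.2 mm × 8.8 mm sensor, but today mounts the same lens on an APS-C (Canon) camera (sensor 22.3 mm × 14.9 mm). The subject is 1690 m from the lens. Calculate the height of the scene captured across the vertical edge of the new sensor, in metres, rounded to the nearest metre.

388 m

The focal length stays 64.9 mm; the relevant sensor dimension is now h = 14.9 mm. Object distance dₒ = 1690 m = 1.69e+06 mm.
Thin-lens field height W = h·(dₒ − f)/f = 14.9 × (1.69e+06 − 64.9)/64.9 ≈ 387982.018 mm = 387.982 m.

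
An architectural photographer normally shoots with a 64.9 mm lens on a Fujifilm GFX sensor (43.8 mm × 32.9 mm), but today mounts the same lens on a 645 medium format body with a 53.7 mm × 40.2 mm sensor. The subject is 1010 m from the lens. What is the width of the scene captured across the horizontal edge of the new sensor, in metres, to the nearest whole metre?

836 m

The focal length stays 64.9 mm; the relevant sensor dimension is now w = 53.7 mm. Object distance dₒ = 1010 m = 1.01e+06 mm.
Thin-lens field width W = w·(dₒ − f)/f = 53.7 × (1.01e+06 − 64.9)/64.9 ≈ 835647.379 mm = 835.647 m.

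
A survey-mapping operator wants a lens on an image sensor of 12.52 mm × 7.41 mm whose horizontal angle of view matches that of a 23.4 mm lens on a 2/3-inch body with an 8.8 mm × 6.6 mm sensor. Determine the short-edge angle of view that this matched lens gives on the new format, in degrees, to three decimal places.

Equal horizontal AOV ⇒ f₂ = f₁ · 12.52/8.8 = 23.4 × 1.42273 ≈ 33.2918 mm.
Short-edge AOV on the new format = 2·arctan(7.41 / (2 × 33.2918)) = 2·arctan(0.11129) ≈ 12.7005°.

12.700°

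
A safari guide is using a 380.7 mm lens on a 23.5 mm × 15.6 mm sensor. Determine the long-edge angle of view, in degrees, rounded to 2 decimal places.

Angle of view α = 2·arctan(w/2f) with w = 23.5 mm and f = 380.7 mm.
w/2f = 0.03086; arctan(0.03086) ≈ 1.7678°, so α ≈ 3.5357°.

3.54°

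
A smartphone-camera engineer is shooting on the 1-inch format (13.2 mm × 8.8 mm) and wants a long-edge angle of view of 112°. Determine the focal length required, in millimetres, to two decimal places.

From α = 2·arctan(w/2f) we get f = w / (2·tan(α/2)).
With w = 13.2 mm and α/2 = 56°, tan(α/2) ≈ 1.48256, so f ≈ 13.2 / 2.96512 ≈ 4.4518 mm.

4.45 mm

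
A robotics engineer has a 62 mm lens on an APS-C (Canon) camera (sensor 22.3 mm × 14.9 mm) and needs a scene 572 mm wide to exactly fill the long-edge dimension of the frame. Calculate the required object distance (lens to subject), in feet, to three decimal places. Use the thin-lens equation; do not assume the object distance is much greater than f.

Magnification m = w/W = dᵢ/dₒ; combined with 1/f = 1/dₒ + 1/dᵢ this gives dₒ = f·(1 + W/w).
dₒ = 62 mm × (1 + 572/22.3) = 62 × 26.6502 ≈ 1652.314 mm = 1652.314/304.8 ft = 5.42098 ft.

5.421 ft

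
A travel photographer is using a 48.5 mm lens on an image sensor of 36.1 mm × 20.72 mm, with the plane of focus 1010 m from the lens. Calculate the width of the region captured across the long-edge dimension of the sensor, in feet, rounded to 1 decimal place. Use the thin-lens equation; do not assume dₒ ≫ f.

dₒ: 1010 m = 1.01e+06 mm.
Similar triangles through the lens centre give W/dₒ = w/dᵢ; with 1/f = 1/dₒ + 1/dᵢ this gives W = w·(dₒ − f)/f.
W = 36.1 mm × (1.01e+06 − 48.5) / 48.5 = 36.1 × 20823.7423 ≈ 751737.096 mm = 751737.096/304.8 ft = 2466.33 ft.

2466.3 ft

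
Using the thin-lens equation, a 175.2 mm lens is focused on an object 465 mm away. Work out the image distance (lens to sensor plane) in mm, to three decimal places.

1/dᵢ = 1/f − 1/dₒ = 1/175.2 − 1/465 = 0.0035572 mm⁻¹.
dᵢ = 1/0.0035572 ≈ 281.1180 mm.

281.118 mm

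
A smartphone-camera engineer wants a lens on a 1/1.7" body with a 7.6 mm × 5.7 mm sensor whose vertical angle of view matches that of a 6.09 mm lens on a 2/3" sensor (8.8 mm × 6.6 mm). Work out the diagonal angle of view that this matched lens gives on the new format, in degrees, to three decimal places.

84.172°

Equal vertical AOV ⇒ f₂ = f₁ · 5.7/6.6 = 6.09 × 0.86364 ≈ 5.2595 mm.
Sensor diagonal = √(7.6² + 5.7²) = √90.2500 ≈ 9.5000 mm.
Diagonal AOV on the new format = 2·arctan(9.5000 / (2 × 5.2595)) = 2·arctan(0.90312) ≈ 84.1716°.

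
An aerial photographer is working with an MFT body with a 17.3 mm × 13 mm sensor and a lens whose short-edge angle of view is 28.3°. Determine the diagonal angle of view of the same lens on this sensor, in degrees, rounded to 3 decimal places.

From the short-edge AOV: f = 13 / (2·tan(14.15°)) = 13 / 0.50422 ≈ 25.7823 mm.
Sensor diagonal = √(17.3² + 13²) = √468.2900 ≈ 21.6400 mm.
Diagonal AOV = 2·arctan(21.6400 / (2 × 25.7823)) = 2·arctan(0.41967) ≈ 45.5324°.

45.532°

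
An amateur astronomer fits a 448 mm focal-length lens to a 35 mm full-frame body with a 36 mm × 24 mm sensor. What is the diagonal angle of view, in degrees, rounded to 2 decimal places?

Sensor diagonal = √(36² + 24²) = √1872.0000 ≈ 43.2666 mm.
Angle of view α = 2·arctan(d/2f) with d = 43.2666 mm and f = 448 mm.
d/2f = 0.04829; arctan(0.04829) ≈ 2.7646°, so α ≈ 5.5292°.

5.53°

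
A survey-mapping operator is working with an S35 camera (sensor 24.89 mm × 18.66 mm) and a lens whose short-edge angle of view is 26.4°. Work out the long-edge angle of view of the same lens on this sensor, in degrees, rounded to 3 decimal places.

From the short-edge AOV: f = 18.66 / (2·tan(13.2°)) = 18.66 / 0.46910 ≈ 39.7787 mm.
Long-edge AOV = 2·arctan(24.89 / (2 × 39.7787)) = 2·arctan(0.31286) ≈ 34.7452°.

34.745°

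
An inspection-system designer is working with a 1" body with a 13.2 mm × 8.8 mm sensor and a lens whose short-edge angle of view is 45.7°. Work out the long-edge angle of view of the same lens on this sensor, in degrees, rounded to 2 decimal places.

From the short-edge AOV: f = 8.8 / (2·tan(22.85°)) = 8.8 / 0.84278 ≈ 10.4417 mm.
Long-edge AOV = 2·arctan(13.2 / (2 × 10.4417)) = 2·arctan(0.63208) ≈ 64.5926°.

64.59°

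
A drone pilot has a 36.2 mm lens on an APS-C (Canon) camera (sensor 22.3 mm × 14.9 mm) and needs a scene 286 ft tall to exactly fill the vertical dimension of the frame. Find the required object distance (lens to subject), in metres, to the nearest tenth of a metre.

211.8 m

W: 286 ft × 304.8 mm/ft = 87172.80 mm.
Magnification m = h/W = dᵢ/dₒ; combined with 1/f = 1/dₒ + 1/dᵢ this gives dₒ = f·(1 + W/h).
dₒ = 36.2 mm × (1 + 87172.8/14.9) = 36.2 × 5851.5233 ≈ 211825.144 mm = 211.825 m.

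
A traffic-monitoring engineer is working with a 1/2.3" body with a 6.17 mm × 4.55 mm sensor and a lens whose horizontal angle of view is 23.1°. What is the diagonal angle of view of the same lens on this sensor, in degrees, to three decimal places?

From the horizontal AOV: f = 6.17 / (2·tan(11.55°)) = 6.17 / 0.40872 ≈ 15.0958 mm.
Sensor diagonal = √(6.17² + 4.55²) = √58.7714 ≈ 7.6663 mm.
Diagonal AOV = 2·arctan(7.6663 / (2 × 15.0958)) = 2·arctan(0.25392) ≈ 28.4948°.

28.495°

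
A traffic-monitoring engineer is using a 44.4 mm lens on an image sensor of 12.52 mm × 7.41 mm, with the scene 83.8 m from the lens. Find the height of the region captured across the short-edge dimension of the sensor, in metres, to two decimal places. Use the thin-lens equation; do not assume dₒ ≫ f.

13.98 m

dₒ: 83.8 m = 83800 mm.
Similar triangles through the lens centre give W/dₒ = h/dᵢ; with 1/f = 1/dₒ + 1/dᵢ this gives W = h·(dₒ − f)/f.
W = 7.41 mm × (83800 − 44.4) / 44.4 = 7.41 × 1886.3874 ≈ 13978.131 mm = 13.9781 m.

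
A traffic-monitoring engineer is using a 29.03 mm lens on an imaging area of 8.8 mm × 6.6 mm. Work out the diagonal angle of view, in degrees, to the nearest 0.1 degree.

Sensor diagonal = √(8.8² + 6.6²) = √121.0000 ≈ 11.0000 mm.
Angle of view α = 2·arctan(d/2f) with d = 11.0000 mm and f = 29.03 mm.
d/2f = 0.18946; arctan(0.18946) ≈ 10.7281°, so α ≈ 21.4561°.

21.5°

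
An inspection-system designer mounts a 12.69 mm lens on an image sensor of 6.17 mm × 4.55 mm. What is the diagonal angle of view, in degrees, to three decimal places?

Sensor diagonal = √(6.17² + 4.55²) = √58.7714 ≈ 7.6663 mm.
Angle of view α = 2·arctan(d/2f) with d = 7.6663 mm and f = 12.69 mm.
d/2f = 0.30206; arctan(0.30206) ≈ 16.8074°, so α ≈ 33.6148°.

33.615°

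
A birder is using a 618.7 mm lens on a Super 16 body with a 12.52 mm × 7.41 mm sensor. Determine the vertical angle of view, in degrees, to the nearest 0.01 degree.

Angle of view α = 2·arctan(h/2f) with h = 7.41 mm and f = 618.7 mm.
h/2f = 0.00599; arctan(0.00599) ≈ 0.3431°, so α ≈ 0.6862°.

0.69°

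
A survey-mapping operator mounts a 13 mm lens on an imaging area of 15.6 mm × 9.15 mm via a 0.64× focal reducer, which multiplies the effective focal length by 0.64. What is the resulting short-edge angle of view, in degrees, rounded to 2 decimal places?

57.61°

Effective focal length f = 13 × 0.64 = 8.32 mm.
α = 2·arctan(9.15 / (2 × 8.32)) = 2·arctan(0.54988) ≈ 57.6110°.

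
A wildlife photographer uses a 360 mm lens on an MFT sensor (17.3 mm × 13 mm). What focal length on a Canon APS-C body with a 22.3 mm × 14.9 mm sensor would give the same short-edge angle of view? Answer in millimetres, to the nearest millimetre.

Equal angle of view means equal height/f ratio, so f₂ = f₁ · (height₂/height₁) = 360 × 14.9/13.
f₂ = 360 × 1.14615 ≈ 412.615 mm.

413 mm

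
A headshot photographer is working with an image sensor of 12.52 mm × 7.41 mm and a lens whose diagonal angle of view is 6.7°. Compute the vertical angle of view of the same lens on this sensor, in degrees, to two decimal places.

Sensor diagonal = √(12.52² + 7.41²) = √211.6585 ≈ 14.5485 mm.
From the diagonal AOV: f = 14.5485 / (2·tan(3.35°)) = 14.5485 / 0.11707 ≈ 124.2712 mm.
Vertical AOV = 2·arctan(7.41 / (2 × 124.2712)) = 2·arctan(0.02981) ≈ 3.4154°.

3.42°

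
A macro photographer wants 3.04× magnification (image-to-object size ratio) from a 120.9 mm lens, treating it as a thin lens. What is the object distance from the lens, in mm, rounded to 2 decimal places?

160.67 mm

With m = dᵢ/dₒ and 1/f = 1/dₒ + 1/dᵢ, substituting dᵢ = m·dₒ gives 1/f = (1 + 1/m)/dₒ, hence dₒ = f·(1 + 1/m).
dₒ = 120.9 × (1 + 1/3.04) = 120.9 × 1.32895 ≈ 160.670 mm.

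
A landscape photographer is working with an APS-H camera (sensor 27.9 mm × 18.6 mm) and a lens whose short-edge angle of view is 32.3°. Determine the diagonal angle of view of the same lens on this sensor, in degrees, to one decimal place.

55.1°

From the short-edge AOV: f = 18.6 / (2·tan(16.15°)) = 18.6 / 0.57916 ≈ 32.1154 mm.
Sensor diagonal = √(27.9² + 18.6²) = √1124.3700 ≈ 33.5316 mm.
Diagonal AOV = 2·arctan(33.5316 / (2 × 32.1154)) = 2·arctan(0.52205) ≈ 55.1335°.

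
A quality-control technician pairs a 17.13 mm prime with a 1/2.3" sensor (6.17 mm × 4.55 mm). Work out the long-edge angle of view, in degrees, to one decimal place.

20.4°

Angle of view α = 2·arctan(w/2f) with w = 6.17 mm and f = 17.13 mm.
w/2f = 0.18009; arctan(0.18009) ≈ 10.2092°, so α ≈ 20.4183°.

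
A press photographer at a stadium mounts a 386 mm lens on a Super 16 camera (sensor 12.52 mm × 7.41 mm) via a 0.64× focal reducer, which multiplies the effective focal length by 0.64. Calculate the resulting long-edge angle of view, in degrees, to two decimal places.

2.90°

Effective focal length f = 386 × 0.64 = 247.04 mm.
α = 2·arctan(12.52 / (2 × 247.04)) = 2·arctan(0.02534) ≈ 2.9031°.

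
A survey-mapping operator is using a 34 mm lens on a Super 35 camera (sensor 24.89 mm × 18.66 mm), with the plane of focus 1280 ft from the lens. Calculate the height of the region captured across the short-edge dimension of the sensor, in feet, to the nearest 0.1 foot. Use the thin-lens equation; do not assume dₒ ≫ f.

dₒ: 1280 ft × 304.8 mm/ft = 390143.99 mm.
Similar triangles through the lens centre give W/dₒ = h/dᵢ; with 1/f = 1/dₒ + 1/dᵢ this gives W = h·(dₒ − f)/f.
W = 18.66 mm × (390144 − 34) / 34 = 18.66 × 11473.8232 ≈ 214101.540 mm = 214101.540/304.8 ft = 702.433 ft.

702.4 ft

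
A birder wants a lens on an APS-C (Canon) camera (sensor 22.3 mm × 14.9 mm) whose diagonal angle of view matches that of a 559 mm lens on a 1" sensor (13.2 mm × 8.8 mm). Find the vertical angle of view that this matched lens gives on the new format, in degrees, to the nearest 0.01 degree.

Sensor diagonal = √(13.2² + 8.8²) = √251.6800 ≈ 15.8644 mm.
Sensor diagonal = √(22.3² + 14.9²) = √719.3000 ≈ 26.8198 mm.
Equal diagonal AOV ⇒ f₂ = f₁ · 26.8198/15.8644 = 559 × 1.69056 ≈ 945.0232 mm.
Vertical AOV on the new format = 2·arctan(14.9 / (2 × 945.0232)) = 2·arctan(0.00788) ≈ 0.9034°.

0.90°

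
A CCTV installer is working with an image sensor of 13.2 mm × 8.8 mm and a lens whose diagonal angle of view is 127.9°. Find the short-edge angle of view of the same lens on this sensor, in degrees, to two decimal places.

Sensor diagonal = √(13.2² + 8.8²) = √251.6800 ≈ 15.8644 mm.
From the diagonal AOV: f = 15.8644 / (2·tan(63.95°)) = 15.8644 / 4.09154 ≈ 3.8774 mm.
Short-edge AOV = 2·arctan(8.8 / (2 × 3.8774)) = 2·arctan(1.13479) ≈ 97.2257°.

97.23°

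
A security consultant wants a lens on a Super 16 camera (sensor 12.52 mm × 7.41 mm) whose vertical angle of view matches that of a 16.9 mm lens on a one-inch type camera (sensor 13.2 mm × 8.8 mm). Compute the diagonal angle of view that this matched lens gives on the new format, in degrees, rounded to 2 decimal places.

Equal vertical AOV ⇒ f₂ = f₁ · 7.41/8.8 = 16.9 × 0.84205 ≈ 14.2306 mm.
Sensor diagonal = √(12.52² + 7.41²) = √211.6585 ≈ 14.5485 mm.
Diagonal AOV on the new format = 2·arctan(14.5485 / (2 × 14.2306)) = 2·arctan(0.51117) ≈ 54.1495°.

54.15°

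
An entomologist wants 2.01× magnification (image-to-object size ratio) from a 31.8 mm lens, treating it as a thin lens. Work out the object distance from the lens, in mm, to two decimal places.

With m = dᵢ/dₒ and 1/f = 1/dₒ + 1/dᵢ, substituting dᵢ = m·dₒ gives 1/f = (1 + 1/m)/dₒ, hence dₒ = f·(1 + 1/m).
dₒ = 31.8 × (1 + 1/2.01) = 31.8 × 1.49751 ≈ 47.621 mm.

47.62 mm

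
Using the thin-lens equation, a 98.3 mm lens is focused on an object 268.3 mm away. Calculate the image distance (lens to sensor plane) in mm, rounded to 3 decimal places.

1/dᵢ = 1/f − 1/dₒ = 1/98.3 − 1/268.3 = 0.0064458 mm⁻¹.
dᵢ = 1/0.0064458 ≈ 155.1405 mm.

155.141 mm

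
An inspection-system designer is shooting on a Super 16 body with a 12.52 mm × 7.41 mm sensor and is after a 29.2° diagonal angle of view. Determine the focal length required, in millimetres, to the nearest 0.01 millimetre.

27.93 mm

Sensor diagonal = √(12.52² + 7.41²) = √211.6585 ≈ 14.5485 mm.
From α = 2·arctan(d/2f) we get f = d / (2·tan(α/2)).
With d = 14.5485 mm and α/2 = 14.6°, tan(α/2) ≈ 0.26048, so f ≈ 14.5485 / 0.52096 ≈ 27.9263 mm.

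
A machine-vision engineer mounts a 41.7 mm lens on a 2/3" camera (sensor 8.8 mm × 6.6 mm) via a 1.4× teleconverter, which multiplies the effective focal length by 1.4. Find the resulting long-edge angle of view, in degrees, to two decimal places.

8.62°

Effective focal length f = 41.7 × 1.4 = 58.38 mm.
α = 2·arctan(8.8 / (2 × 58.38)) = 2·arctan(0.07537) ≈ 8.6203°.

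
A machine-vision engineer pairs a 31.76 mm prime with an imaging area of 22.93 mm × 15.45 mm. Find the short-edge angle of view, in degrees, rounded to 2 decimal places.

Angle of view α = 2·arctan(h/2f) with h = 15.45 mm and f = 31.76 mm.
h/2f = 0.24323; arctan(0.24323) ≈ 13.6706°, so α ≈ 27.3412°.

27.34°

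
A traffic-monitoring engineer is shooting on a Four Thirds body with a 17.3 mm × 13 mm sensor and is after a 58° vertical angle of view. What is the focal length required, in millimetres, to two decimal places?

11.73 mm

From α = 2·arctan(h/2f) we get f = h / (2·tan(α/2)).
With h = 13 mm and α/2 = 29°, tan(α/2) ≈ 0.55431, so f ≈ 13 / 1.10862 ≈ 11.7263 mm.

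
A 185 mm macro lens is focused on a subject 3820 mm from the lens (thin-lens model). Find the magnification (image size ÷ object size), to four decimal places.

Thin lens: 1/f = 1/dₒ + 1/dᵢ → 1/dᵢ = 1/185 − 1/3820 = 0.0051436 mm⁻¹, so dᵢ ≈ 194.4154 mm.
Magnification m = dᵢ/dₒ = 194.4154/3820 ≈ 0.05089.

0.0509×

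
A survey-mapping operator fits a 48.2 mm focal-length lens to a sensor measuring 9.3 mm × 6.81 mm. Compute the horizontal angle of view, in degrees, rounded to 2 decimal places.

Angle of view α = 2·arctan(w/2f) with w = 9.3 mm and f = 48.2 mm.
w/2f = 0.09647; arctan(0.09647) ≈ 5.5104°, so α ≈ 11.0209°.

11.02°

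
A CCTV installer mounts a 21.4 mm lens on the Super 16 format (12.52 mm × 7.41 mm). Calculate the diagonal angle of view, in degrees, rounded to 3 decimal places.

37.548°

Sensor diagonal = √(12.52² + 7.41²) = √211.6585 ≈ 14.5485 mm.
Angle of view α = 2·arctan(d/2f) with d = 14.5485 mm and f = 21.4 mm.
d/2f = 0.33992; arctan(0.33992) ≈ 18.7738°, so α ≈ 37.5476°.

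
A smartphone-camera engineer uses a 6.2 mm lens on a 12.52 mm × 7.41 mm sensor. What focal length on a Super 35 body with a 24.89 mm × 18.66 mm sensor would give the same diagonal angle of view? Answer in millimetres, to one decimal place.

Sensor diagonal = √(12.52² + 7.41²) = √211.6585 ≈ 14.5485 mm.
Sensor diagonal = √(24.89² + 18.66²) = √967.7077 ≈ 31.1080 mm.
Equal angle of view means equal diagonal/f ratio, so f₂ = f₁ · (diagonal₂/diagonal₁) = 6.2 × 31.1080/14.5485.
f₂ = 6.2 × 2.13823 ≈ 13.257 mm.

13.3 mm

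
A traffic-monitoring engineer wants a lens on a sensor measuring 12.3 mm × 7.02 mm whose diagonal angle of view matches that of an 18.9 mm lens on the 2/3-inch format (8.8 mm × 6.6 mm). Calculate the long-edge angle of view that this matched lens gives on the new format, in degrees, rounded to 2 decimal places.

28.37°

Sensor diagonal = √(8.8² + 6.6²) = √121.0000 ≈ 11.0000 mm.
Sensor diagonal = √(12.3² + 7.02²) = √200.5704 ≈ 14.1623 mm.
Equal diagonal AOV ⇒ f₂ = f₁ · 14.1623/11.0000 = 18.9 × 1.28748 ≈ 24.3334 mm.
Long-edge AOV on the new format = 2·arctan(12.3 / (2 × 24.3334)) = 2·arctan(0.25274) ≈ 28.3677°.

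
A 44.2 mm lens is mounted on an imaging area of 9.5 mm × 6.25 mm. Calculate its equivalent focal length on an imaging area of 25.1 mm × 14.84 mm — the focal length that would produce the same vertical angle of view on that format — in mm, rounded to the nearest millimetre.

Equal angle of view means equal height/f ratio, so f₂ = f₁ · (height₂/height₁) = 44.2 × 14.84/6.25.
f₂ = 44.2 × 2.37440 ≈ 104.948 mm.

105 mm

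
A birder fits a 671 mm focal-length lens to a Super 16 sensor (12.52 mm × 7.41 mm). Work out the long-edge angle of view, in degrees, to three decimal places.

Angle of view α = 2·arctan(w/2f) with w = 12.52 mm and f = 671 mm.
w/2f = 0.00933; arctan(0.00933) ≈ 0.5345°, so α ≈ 1.0690°.

1.069°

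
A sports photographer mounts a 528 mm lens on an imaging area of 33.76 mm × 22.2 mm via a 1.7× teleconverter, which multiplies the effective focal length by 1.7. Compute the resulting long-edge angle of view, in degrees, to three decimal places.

2.155°

Effective focal length f = 528 × 1.7 = 897.6 mm.
α = 2·arctan(33.76 / (2 × 897.6)) = 2·arctan(0.01881) ≈ 2.1547°.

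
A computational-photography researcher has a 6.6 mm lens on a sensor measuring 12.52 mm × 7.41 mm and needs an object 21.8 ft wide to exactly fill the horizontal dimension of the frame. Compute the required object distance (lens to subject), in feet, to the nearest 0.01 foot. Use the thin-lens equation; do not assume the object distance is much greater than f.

W: 21.8 ft × 304.8 mm/ft = 6644.64 mm.
Magnification m = w/W = dᵢ/dₒ; combined with 1/f = 1/dₒ + 1/dᵢ this gives dₒ = f·(1 + W/w).
dₒ = 6.6 mm × (1 + 6644.64/12.52) = 6.6 × 531.7220 ≈ 3509.365 mm = 3509.365/304.8 ft = 11.5137 ft.

11.51 ft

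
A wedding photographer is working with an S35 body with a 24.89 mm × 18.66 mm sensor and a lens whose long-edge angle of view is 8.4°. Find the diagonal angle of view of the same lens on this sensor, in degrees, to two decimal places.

10.49°

From the long-edge AOV: f = 24.89 / (2·tan(4.2°)) = 24.89 / 0.14687 ≈ 169.4687 mm.
Sensor diagonal = √(24.89² + 18.66²) = √967.7077 ≈ 31.1080 mm.
Diagonal AOV = 2·arctan(31.1080 / (2 × 169.4687)) = 2·arctan(0.09178) ≈ 10.4879°.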